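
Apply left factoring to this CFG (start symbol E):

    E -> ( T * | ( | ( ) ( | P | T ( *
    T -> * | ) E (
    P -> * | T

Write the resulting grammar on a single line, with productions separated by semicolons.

E -> P | T ( * | ( E'; T -> * | ) E (; P -> * | T; E' -> T * | ε | ) (

E has alternatives sharing prefix '(': factor to E → ( E' with E' → T * | ε | ) (.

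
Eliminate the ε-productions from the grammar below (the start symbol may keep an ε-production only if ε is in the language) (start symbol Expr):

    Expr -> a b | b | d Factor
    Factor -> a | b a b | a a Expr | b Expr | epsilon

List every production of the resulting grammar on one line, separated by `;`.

Expr -> a b | b | d Factor | d; Factor -> a | b a b | a a Expr | b Expr

Nullable nonterminals: {Factor}.
ε ∉ L(G), so no ε-production is kept.
Add the nullable-subset variants: Expr → d Factor gives d Factor | d.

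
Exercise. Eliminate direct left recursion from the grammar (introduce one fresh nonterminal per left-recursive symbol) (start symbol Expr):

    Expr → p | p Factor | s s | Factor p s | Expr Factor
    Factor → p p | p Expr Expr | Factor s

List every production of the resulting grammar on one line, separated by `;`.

Expr, Factor are directly left-recursive.
For Expr: α = {Factor}, β = {p, p Factor, s s, Factor p s}. Rewrite as Expr → β Expr1 and Expr1 → α Expr1 | ε.
For Factor: α = {s}, β = {p p, p Expr Expr}. Rewrite as Factor → β Factor1 and Factor1 → α Factor1 | ε.

Expr → p Expr1 | p Factor Expr1 | s s Expr1 | Factor p s Expr1; Factor → p p Factor1 | p Expr Expr Factor1; Expr1 → Factor Expr1 | ε; Factor1 → s Factor1 | ε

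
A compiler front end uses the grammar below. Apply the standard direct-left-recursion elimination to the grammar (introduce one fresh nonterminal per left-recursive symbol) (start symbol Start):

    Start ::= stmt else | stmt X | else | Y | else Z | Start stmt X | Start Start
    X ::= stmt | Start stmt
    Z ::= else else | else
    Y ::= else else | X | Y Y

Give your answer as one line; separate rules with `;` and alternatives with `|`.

Start, Y are directly left-recursive.
For Start: α = {stmt X, Start}, β = {stmt else, stmt X, else, Y, else Z}. Rewrite as Start → β Start1 and Start1 → α Start1 | ε.
For Y: α = {Y}, β = {else else, X}. Rewrite as Y → β Y1 and Y1 → α Y1 | ε.

Start ::= stmt else Start1 | stmt X Start1 | else Start1 | Y Start1 | else Z Start1; X ::= stmt | Start stmt; Z ::= else else | else; Y ::= else else Y1 | X Y1; Start1 ::= stmt X Start1 | Start Start1 | ε; Y1 ::= Y Y1 | ε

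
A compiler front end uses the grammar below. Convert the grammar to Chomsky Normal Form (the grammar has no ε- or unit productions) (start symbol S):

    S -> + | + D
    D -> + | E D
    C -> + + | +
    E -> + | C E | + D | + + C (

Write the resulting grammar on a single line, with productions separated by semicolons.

S -> + | X1 D; D -> + | E D; C -> X1 X1 | +; E -> + | C E | X1 D | X1 Y1; X1 -> +; X2 -> (; Y1 -> X1 Y2; Y2 -> C X2

Introduce a nonterminal for each terminal appearing in a rule of length ≥ 2: X1 → +, X2 → (.
Binarize each right-hand side of length ≥ 3 by chaining fresh nonterminals (Y1, Y2, …): affected rules were E → X1 X1 C X2.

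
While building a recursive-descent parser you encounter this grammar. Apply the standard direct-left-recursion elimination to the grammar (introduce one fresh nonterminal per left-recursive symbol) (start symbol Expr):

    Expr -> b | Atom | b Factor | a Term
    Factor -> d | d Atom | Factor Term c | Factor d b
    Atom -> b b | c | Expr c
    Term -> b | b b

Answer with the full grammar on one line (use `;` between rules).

Expr -> b | Atom | b Factor | a Term; Factor -> d Factor1 | d Atom Factor1; Atom -> b b | c | Expr c; Term -> b | b b; Factor1 -> Term c Factor1 | d b Factor1 | ε

Left recursion appears on Factor.
For Factor: α = {Term c, d b}, β = {d, d Atom}. Rewrite as Factor → β Factor1 and Factor1 → α Factor1 | ε.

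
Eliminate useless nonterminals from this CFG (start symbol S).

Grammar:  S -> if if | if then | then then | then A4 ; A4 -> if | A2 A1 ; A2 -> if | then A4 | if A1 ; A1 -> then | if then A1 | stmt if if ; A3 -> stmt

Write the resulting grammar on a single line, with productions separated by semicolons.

Generating nonterminals: {A1, A2, A3, A4, S}.
Reachable from S after that: {A1, A2, A4, S}.
Removed useless symbols: {A3} and every production mentioning them.

S -> if if | if then | then then | then A4; A4 -> if | A2 A1; A2 -> if | then A4 | if A1; A1 -> then | if then A1 | stmt if if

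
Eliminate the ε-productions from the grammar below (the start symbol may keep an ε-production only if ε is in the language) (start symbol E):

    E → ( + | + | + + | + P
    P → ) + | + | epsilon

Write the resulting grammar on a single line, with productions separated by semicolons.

E → ( + | + | + + | + P; P → ) + | +

Nullable set = {P}.
ε ∉ L(G), so no ε-production is kept.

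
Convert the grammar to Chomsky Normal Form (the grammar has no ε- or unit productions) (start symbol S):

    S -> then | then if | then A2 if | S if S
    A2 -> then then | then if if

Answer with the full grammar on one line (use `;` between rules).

S -> then | X1 X2 | X1 Y1 | S Y2; A2 -> X1 X1 | X1 Y3; X1 -> then; X2 -> if; Y1 -> A2 X2; Y2 -> X2 S; Y3 -> X2 X2

Introduce a nonterminal for each terminal appearing in a rule of length ≥ 2: X1 → then, X2 → if.
Binarize each right-hand side of length ≥ 3 by chaining fresh nonterminals (Y1, Y2, …): affected rules were S → X1 A2 X2; S → S X2 S; A2 → X1 X2 X2.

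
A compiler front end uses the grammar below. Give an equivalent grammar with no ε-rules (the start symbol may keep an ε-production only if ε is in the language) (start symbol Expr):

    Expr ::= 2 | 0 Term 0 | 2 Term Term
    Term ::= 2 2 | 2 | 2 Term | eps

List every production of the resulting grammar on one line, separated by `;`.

Expr ::= 2 | 0 Term 0 | 0 0 | 2 Term Term | 2 Term; Term ::= 2 2 | 2 | 2 Term

The nullable symbols are {Term}.
ε ∉ L(G), so no ε-production is kept.
For each production, add variants omitting each subset of nullable occurrences: Expr → 0 Term 0 gives 0 Term 0 | 0 0. Expr → 2 Term Term gives 2 Term Term | 2 Term.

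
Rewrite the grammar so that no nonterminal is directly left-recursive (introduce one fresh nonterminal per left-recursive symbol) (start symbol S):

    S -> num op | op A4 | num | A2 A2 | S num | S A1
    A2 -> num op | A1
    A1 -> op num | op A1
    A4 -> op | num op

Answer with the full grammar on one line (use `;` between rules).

S -> num op S' | op A4 S' | num S' | A2 A2 S'; A2 -> num op | A1; A1 -> op num | op A1; A4 -> op | num op; S' -> num S' | A1 S' | ε

Directly left-recursive nonterminal: S.
For S: α = {num, A1}, β = {num op, op A4, num, A2 A2}. Rewrite as S → β S' and S' → α S' | ε.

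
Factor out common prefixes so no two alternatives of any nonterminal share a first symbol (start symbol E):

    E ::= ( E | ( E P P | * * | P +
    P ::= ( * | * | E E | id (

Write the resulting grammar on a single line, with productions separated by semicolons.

E ::= * * | P + | ( E E'; P ::= ( * | * | E E | id (; E' ::= ε | P P

E has alternatives sharing prefix '( E': factor to E → ( E E' with E' → ε | P P.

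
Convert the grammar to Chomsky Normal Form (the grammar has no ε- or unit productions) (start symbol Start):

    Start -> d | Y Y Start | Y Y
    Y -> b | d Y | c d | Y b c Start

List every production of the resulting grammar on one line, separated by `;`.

Introduce a nonterminal for each terminal appearing in a rule of length ≥ 2: X1 → d, X2 → c, X3 → b.
Binarize each right-hand side of length ≥ 3 by chaining fresh nonterminals (Y1, Y2, …): affected rules were Start → Y Y Start; Y → Y X3 X2 Start.

Start -> d | Y Y1 | Y Y; Y -> b | X1 Y | X2 X1 | Y Y2; X1 -> d; X2 -> c; X3 -> b; Y1 -> Y Start; Y2 -> X3 Y3; Y3 -> X2 Start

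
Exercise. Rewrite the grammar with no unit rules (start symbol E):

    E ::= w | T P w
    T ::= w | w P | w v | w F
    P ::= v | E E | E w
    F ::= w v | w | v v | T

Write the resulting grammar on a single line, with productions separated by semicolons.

E ::= w | T P w; T ::= w | w P | w v | w F; P ::= v | E E | E w; F ::= w v | w | v v | w P | w F

Unit pairs: F ⇒* {T}.
Replace each nonterminal's rules with the union of the non-unit rules of every nonterminal it unit-derives.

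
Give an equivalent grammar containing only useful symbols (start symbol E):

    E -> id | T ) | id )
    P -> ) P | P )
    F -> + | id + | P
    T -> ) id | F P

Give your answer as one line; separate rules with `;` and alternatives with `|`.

Generating nonterminals: {E, F, T}.
Reachable from E after that: {E, T}.
Removed useless symbols: {F, P} and every production mentioning them.

E -> id | T ) | id ); T -> ) id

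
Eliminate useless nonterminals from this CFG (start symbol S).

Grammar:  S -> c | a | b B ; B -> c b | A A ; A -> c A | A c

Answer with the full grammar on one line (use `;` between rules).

Generating nonterminals: {B, S}.
Reachable from S after that: {B, S}.
Removed useless symbols: {A} and every production mentioning them.

S -> c | a | b B; B -> c b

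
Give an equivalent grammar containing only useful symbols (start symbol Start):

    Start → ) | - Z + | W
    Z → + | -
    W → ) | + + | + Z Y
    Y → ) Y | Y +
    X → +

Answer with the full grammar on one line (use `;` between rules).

Start → ) | - Z + | W; Z → + | -; W → ) | + +

Generating nonterminals: {Start, W, X, Z}.
Reachable from Start after that: {Start, W, Z}.
Removed useless symbols: {X, Y} and every production mentioning them.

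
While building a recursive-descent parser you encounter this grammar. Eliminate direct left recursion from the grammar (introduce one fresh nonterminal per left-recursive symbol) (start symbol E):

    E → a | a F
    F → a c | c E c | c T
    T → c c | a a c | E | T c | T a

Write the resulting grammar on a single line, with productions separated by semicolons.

Left recursion appears on T.
For T: α = {c, a}, β = {c c, a a c, E}. Rewrite as T → β T' and T' → α T' | ε.

E → a | a F; F → a c | c E c | c T; T → c c T' | a a c T' | E T'; T' → c T' | a T' | ε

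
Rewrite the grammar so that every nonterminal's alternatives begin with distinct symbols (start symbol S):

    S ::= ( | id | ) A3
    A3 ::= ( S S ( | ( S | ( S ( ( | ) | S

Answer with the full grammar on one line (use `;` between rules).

A3 has alternatives sharing prefix '( S': factor to A3 → ( S A3' with A3' → S ( | ε | ( (.

S ::= ( | id | ) A3; A3 ::= ) | S | ( S A3'; A3' ::= S ( | ε | ( (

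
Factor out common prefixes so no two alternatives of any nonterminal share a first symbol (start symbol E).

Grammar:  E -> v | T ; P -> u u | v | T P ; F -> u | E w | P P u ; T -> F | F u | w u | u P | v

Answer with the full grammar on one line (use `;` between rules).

T has alternatives sharing prefix 'F': factor to T → F T' with T' → ε | u.

E -> v | T; P -> u u | v | T P; F -> u | E w | P P u; T -> w u | u P | v | F T'; T' -> ε | u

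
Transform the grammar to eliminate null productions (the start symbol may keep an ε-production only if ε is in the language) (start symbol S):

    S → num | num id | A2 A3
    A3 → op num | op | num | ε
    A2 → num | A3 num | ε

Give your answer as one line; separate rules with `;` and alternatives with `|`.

The nullable symbols are {A2, A3, S}.
ε ∈ L(G) since S is nullable, so keep S → ε.
Expand every rule over subsets of its nullable positions: S → A2 A3 gives A2 A3 | A2 | A3.

S → num | num id | A2 A3 | A2 | A3 | ε; A3 → op num | op | num; A2 → num | A3 num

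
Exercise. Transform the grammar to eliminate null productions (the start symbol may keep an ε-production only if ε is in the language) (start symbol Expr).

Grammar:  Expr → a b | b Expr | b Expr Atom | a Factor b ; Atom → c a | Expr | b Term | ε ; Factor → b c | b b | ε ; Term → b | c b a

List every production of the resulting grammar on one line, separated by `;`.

The nullable symbols are {Atom, Factor}.
ε ∉ L(G), so no ε-production is kept.

Expr → a b | b Expr | b Expr Atom | a Factor b; Atom → c a | Expr | b Term; Factor → b c | b b; Term → b | c b a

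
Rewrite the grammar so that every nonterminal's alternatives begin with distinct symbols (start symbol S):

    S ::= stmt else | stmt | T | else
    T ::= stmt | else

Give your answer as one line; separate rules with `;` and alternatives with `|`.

S ::= T | else | stmt S'; T ::= stmt | else; S' ::= else | eps

S has alternatives sharing prefix 'stmt': factor to S → stmt S' with S' → else | ε.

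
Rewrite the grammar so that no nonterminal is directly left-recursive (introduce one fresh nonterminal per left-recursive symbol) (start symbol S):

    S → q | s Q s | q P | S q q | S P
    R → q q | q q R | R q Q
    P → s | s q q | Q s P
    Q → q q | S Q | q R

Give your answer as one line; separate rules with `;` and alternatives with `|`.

S, R are directly left-recursive.
For S: α = {q q, P}, β = {q, s Q s, q P}. Rewrite as S → β S' and S' → α S' | ε.
For R: α = {q Q}, β = {q q, q q R}. Rewrite as R → β R' and R' → α R' | ε.

S → q S' | s Q s S' | q P S'; R → q q R' | q q R R'; P → s | s q q | Q s P; Q → q q | S Q | q R; S' → q q S' | P S' | ε; R' → q Q R' | ε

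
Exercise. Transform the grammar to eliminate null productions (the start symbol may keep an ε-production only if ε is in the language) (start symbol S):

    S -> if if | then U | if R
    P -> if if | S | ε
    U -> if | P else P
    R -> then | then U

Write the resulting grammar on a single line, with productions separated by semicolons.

S -> if if | then U | if R; P -> if if | S; U -> if | P else P | P else | else P | else; R -> then | then U

Nullable nonterminals: {P}.
ε ∉ L(G), so no ε-production is kept.
Expand every rule over subsets of its nullable positions: U → P else P gives P else P | P else | else P | else.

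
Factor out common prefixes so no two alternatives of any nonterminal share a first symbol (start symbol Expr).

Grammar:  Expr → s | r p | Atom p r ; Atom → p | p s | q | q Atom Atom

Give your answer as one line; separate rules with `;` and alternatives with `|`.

Expr → s | r p | Atom p r; Atom → p Atom1 | q Atom2; Atom1 → ε | s; Atom2 → ε | Atom Atom

Atom has alternatives sharing prefix 'p': factor to Atom → p Atom1 with Atom1 → ε | s.
Atom has alternatives sharing prefix 'q': factor to Atom → q Atom2 with Atom2 → ε | Atom Atom.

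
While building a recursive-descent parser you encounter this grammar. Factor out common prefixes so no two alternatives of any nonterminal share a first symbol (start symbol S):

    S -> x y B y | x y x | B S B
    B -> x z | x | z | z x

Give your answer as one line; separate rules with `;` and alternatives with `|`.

S has alternatives sharing prefix 'x y': factor to S → x y S' with S' → B y | x.
B has alternatives sharing prefix 'x': factor to B → x B' with B' → z | ε.
B has alternatives sharing prefix 'z': factor to B → z B'' with B'' → ε | x.

S -> B S B | x y S'; B -> x B' | z B''; S' -> B y | x; B' -> z | eps; B'' -> eps | x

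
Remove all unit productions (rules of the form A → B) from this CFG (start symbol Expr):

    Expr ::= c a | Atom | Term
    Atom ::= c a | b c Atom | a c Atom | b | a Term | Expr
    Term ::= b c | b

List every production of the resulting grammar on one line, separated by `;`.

Unit pairs: Atom ⇒* {Expr, Term}; Expr ⇒* {Atom, Term}.
Replace each nonterminal's rules with the union of the non-unit rules of every nonterminal it unit-derives.

Expr ::= b c | b | c a | b c Atom | a c Atom | a Term; Atom ::= b c | b | c a | b c Atom | a c Atom | a Term; Term ::= b c | b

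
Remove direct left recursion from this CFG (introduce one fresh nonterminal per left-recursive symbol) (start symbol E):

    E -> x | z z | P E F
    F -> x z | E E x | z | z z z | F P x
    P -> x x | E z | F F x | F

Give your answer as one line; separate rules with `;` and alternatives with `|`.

F is directly left-recursive.
For F: α = {P x}, β = {x z, E E x, z, z z z}. Rewrite as F → β F' and F' → α F' | ε.

E -> x | z z | P E F; F -> x z F' | E E x F' | z F' | z z z F'; P -> x x | E z | F F x | F; F' -> P x F' | ε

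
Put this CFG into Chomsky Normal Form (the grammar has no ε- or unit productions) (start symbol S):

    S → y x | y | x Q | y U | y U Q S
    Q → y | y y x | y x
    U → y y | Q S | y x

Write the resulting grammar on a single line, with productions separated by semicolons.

Introduce a nonterminal for each terminal appearing in a rule of length ≥ 2: X1 → y, X2 → x.
Binarize each right-hand side of length ≥ 3 by chaining fresh nonterminals (Y1, Y2, …): affected rules were S → X1 U Q S; Q → X1 X1 X2.

S → X1 X2 | y | X2 Q | X1 U | X1 Y1; Q → y | X1 Y3 | X1 X2; U → X1 X1 | Q S | X1 X2; X1 → y; X2 → x; Y1 → U Y2; Y2 → Q S; Y3 → X1 X2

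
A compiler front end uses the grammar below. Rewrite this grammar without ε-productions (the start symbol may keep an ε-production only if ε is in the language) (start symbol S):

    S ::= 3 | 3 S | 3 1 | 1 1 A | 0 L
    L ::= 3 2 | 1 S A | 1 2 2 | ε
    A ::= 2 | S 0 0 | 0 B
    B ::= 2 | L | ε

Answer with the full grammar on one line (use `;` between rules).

S ::= 3 | 3 S | 3 1 | 1 1 A | 0 L | 0; L ::= 3 2 | 1 S A | 1 2 2; A ::= 2 | S 0 0 | 0 B | 0; B ::= 2 | L

Nullable set = {B, L}.
ε ∉ L(G), so no ε-production is kept.
For each production, add variants omitting each subset of nullable occurrences: S → 0 L gives 0 L | 0. A → 0 B gives 0 B | 0.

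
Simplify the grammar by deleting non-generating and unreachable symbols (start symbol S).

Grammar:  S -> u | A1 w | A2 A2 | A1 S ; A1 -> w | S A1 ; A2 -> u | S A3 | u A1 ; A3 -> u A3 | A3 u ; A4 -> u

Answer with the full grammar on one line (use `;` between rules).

S -> u | A1 w | A2 A2 | A1 S; A1 -> w | S A1; A2 -> u | u A1

Generating nonterminals: {A1, A2, A4, S}.
Reachable from S after that: {A1, A2, S}.
Removed useless symbols: {A3, A4} and every production mentioning them.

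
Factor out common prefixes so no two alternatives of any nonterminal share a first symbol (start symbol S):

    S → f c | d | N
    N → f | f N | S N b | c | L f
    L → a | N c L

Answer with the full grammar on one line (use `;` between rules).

N has alternatives sharing prefix 'f': factor to N → f N' with N' → ε | N.

S → f c | d | N; N → S N b | c | L f | f N'; L → a | N c L; N' → ε | N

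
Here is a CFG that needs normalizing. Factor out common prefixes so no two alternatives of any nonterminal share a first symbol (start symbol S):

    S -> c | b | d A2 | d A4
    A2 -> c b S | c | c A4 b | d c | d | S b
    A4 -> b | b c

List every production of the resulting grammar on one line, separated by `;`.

S has alternatives sharing prefix 'd': factor to S → d S' with S' → A2 | A4.
A2 has alternatives sharing prefix 'c': factor to A2 → c A2' with A2' → b S | ε | A4 b.
A2 has alternatives sharing prefix 'd': factor to A2 → d A2'' with A2'' → c | ε.
A4 has alternatives sharing prefix 'b': factor to A4 → b A4' with A4' → ε | c.

S -> c | b | d S'; A2 -> S b | c A2' | d A2''; A4 -> b A4'; S' -> A2 | A4; A2' -> b S | ε | A4 b; A2'' -> c | ε; A4' -> ε | c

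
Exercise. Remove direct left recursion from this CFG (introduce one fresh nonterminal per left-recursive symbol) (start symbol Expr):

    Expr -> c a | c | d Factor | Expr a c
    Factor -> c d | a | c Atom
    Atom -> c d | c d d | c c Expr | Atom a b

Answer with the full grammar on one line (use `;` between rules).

Directly left-recursive nonterminals: Expr, Atom.
For Expr: α = {a c}, β = {c a, c, d Factor}. Rewrite as Expr → β Expr1 and Expr1 → α Expr1 | ε.
For Atom: α = {a b}, β = {c d, c d d, c c Expr}. Rewrite as Atom → β Atom1 and Atom1 → α Atom1 | ε.

Expr -> c a Expr1 | c Expr1 | d Factor Expr1; Factor -> c d | a | c Atom; Atom -> c d Atom1 | c d d Atom1 | c c Expr Atom1; Expr1 -> a c Expr1 | ε; Atom1 -> a b Atom1 | ε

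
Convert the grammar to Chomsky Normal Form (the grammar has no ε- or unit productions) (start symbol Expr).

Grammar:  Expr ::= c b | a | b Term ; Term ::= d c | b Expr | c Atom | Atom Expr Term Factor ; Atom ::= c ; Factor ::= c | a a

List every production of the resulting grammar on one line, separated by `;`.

Introduce a nonterminal for each terminal appearing in a rule of length ≥ 2: X1 → c, X2 → b, X3 → d, X4 → a.
Binarize each right-hand side of length ≥ 3 by chaining fresh nonterminals (Y1, Y2, …): affected rules were Term → Atom Expr Term Factor.

Expr ::= X1 X2 | a | X2 Term; Term ::= X3 X1 | X2 Expr | X1 Atom | Atom Y1; Atom ::= c; Factor ::= c | X4 X4; X1 ::= c; X2 ::= b; X3 ::= d; X4 ::= a; Y1 ::= Expr Y2; Y2 ::= Term Factor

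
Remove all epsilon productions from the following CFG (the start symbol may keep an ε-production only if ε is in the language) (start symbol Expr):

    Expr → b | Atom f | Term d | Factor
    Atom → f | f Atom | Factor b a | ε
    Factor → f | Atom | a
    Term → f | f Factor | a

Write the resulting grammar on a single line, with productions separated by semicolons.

Nullable set = {Atom, Expr, Factor}.
ε ∈ L(G) since Expr is nullable, so keep Expr → ε.
For each production, add variants omitting each subset of nullable occurrences: Expr → Atom f gives Atom f | f. Atom → Factor b a gives Factor b a | b a.

Expr → b | Atom f | f | Term d | Factor | ε; Atom → f | f Atom | Factor b a | b a; Factor → f | Atom | a; Term → f | f Factor | a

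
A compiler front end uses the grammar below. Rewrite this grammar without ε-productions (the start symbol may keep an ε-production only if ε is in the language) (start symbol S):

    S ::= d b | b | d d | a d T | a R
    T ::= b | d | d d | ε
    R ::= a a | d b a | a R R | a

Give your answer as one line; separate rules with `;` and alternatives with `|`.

Nullable set = {T}.
ε ∉ L(G), so no ε-production is kept.
Add the nullable-subset variants: S → a d T gives a d T | a d.

S ::= d b | b | d d | a d T | a d | a R; T ::= b | d | d d; R ::= a a | d b a | a R R | a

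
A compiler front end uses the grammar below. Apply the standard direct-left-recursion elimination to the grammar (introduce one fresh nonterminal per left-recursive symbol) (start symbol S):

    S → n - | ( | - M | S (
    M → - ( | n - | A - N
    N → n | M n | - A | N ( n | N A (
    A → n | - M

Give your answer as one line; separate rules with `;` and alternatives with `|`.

Left recursion appears on S, N.
For S: α = {(}, β = {n -, (, - M}. Rewrite as S → β S' and S' → α S' | ε.
For N: α = {( n, A (}, β = {n, M n, - A}. Rewrite as N → β N' and N' → α N' | ε.

S → n - S' | ( S' | - M S'; M → - ( | n - | A - N; N → n N' | M n N' | - A N'; A → n | - M; S' → ( S' | eps; N' → ( n N' | A ( N' | eps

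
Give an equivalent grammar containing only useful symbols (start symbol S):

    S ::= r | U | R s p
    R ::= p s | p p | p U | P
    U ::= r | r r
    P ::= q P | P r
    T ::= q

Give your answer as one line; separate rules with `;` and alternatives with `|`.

S ::= r | U | R s p; R ::= p s | p p | p U; U ::= r | r r

Generating nonterminals: {R, S, T, U}.
Reachable from S after that: {R, S, U}.
Removed useless symbols: {P, T} and every production mentioning them.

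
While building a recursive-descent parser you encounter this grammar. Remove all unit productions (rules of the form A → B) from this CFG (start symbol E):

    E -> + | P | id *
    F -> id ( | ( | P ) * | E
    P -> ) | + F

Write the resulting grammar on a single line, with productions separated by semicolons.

E -> + | id * | ) | + F; F -> + | id * | id ( | ( | P ) * | ) | + F; P -> ) | + F

Unit pairs: E ⇒* {P}; F ⇒* {E, P}.
For every A with A ⇒* B via unit rules, add B's non-unit alternatives to A; then delete every rule of the form X → Y.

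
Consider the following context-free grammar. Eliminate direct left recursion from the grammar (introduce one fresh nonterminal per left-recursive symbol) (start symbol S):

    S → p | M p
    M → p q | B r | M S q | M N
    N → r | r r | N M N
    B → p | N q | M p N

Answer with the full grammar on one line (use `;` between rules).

Directly left-recursive nonterminals: M, N.
For M: α = {S q, N}, β = {p q, B r}. Rewrite as M → β M' and M' → α M' | ε.
For N: α = {M N}, β = {r, r r}. Rewrite as N → β N' and N' → α N' | ε.

S → p | M p; M → p q M' | B r M'; N → r N' | r r N'; B → p | N q | M p N; M' → S q M' | N M' | ε; N' → M N N' | ε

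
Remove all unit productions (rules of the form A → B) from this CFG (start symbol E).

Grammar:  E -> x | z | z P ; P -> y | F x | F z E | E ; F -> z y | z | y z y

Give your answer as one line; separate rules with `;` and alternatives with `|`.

Unit pairs: P ⇒* {E}.
For each unit pair (A, B), copy every non-unit production of B to A, then drop all unit productions.

E -> x | z | z P; P -> x | z | z P | y | F x | F z E; F -> z y | z | y z y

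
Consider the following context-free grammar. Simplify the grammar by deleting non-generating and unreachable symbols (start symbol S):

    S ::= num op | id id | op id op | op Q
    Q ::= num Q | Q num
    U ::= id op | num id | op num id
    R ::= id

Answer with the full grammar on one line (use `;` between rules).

S ::= num op | id id | op id op

Generating nonterminals: {R, S, U}.
Reachable from S after that: {S}.
Removed useless symbols: {Q, R, U} and every production mentioning them.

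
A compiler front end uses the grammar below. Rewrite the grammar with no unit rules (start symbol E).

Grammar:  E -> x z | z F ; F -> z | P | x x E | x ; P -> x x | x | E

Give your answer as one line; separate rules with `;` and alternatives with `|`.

E -> x z | z F; F -> x z | z F | z | x x E | x | x x; P -> x z | z F | x x | x

Unit pairs: F ⇒* {E, P}; P ⇒* {E}.
Replace each nonterminal's rules with the union of the non-unit rules of every nonterminal it unit-derives.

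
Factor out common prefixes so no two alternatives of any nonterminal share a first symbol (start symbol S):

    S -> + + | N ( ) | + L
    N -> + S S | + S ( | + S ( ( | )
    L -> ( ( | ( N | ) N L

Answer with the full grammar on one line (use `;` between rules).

S has alternatives sharing prefix '+': factor to S → + S' with S' → + | L.
N has alternatives sharing prefix '+ S': factor to N → + S N' with N' → S | ( | ( (.
L has alternatives sharing prefix '(': factor to L → ( L' with L' → ( | N.
N' has alternatives sharing prefix '(': factor to N' → ( N'' with N'' → ε | (.

S -> N ( ) | + S'; N -> ) | + S N'; L -> ) N L | ( L'; S' -> + | L; N' -> S | ( N''; L' -> ( | N; N'' -> ε | (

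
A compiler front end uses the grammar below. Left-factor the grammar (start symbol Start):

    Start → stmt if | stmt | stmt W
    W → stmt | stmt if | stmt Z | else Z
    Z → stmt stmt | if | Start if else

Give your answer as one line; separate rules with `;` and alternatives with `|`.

Start → stmt Start1; W → else Z | stmt W1; Z → stmt stmt | if | Start if else; Start1 → if | ε | W; W1 → ε | if | Z

Start has alternatives sharing prefix 'stmt': factor to Start → stmt Start1 with Start1 → if | ε | W.
W has alternatives sharing prefix 'stmt': factor to W → stmt W1 with W1 → ε | if | Z.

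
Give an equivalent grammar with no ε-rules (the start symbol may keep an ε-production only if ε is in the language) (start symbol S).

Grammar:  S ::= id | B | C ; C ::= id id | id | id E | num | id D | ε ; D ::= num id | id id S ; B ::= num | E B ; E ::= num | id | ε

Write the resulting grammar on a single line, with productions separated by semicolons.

Nullable nonterminals: {C, E, S}.
ε ∈ L(G) since S is nullable, so keep S → ε.
Add the nullable-subset variants: D → id id S gives id id S | id id.

S ::= id | B | C | ε; C ::= id id | id | id E | num | id D; D ::= num id | id id S | id id; B ::= num | E B; E ::= num | id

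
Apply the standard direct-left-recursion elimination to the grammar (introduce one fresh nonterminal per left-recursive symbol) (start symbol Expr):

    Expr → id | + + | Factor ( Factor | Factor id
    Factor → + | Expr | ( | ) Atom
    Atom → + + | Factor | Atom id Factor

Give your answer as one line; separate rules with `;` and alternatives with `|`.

Expr → id | + + | Factor ( Factor | Factor id; Factor → + | Expr | ( | ) Atom; Atom → + + Atom1 | Factor Atom1; Atom1 → id Factor Atom1 | ε

Left recursion appears on Atom.
For Atom: α = {id Factor}, β = {+ +, Factor}. Rewrite as Atom → β Atom1 and Atom1 → α Atom1 | ε.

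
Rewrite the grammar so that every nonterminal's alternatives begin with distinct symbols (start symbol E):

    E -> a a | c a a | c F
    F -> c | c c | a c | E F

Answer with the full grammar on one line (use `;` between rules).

E has alternatives sharing prefix 'c': factor to E → c E' with E' → a a | F.
F has alternatives sharing prefix 'c': factor to F → c F' with F' → ε | c.

E -> a a | c E'; F -> a c | E F | c F'; E' -> a a | F; F' -> ε | c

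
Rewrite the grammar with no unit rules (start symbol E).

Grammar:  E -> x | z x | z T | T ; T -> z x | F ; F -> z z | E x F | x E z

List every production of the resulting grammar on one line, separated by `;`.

Unit pairs: E ⇒* {F, T}; T ⇒* {F}.
For each unit pair (A, B), copy every non-unit production of B to A, then drop all unit productions.

E -> x | z x | z T | z z | E x F | x E z; T -> z z | E x F | x E z | z x; F -> z z | E x F | x E z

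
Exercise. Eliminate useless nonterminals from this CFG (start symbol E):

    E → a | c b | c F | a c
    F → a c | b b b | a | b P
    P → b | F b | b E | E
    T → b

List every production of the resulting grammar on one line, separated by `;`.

E → a | c b | c F | a c; F → a c | b b b | a | b P; P → b | F b | b E | E

Generating nonterminals: {E, F, P, T}.
Reachable from E after that: {E, F, P}.
Removed useless symbols: {T} and every production mentioning them.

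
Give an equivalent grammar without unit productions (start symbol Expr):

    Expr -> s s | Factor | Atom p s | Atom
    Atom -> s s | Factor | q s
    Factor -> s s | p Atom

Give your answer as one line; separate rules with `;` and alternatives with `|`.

Unit pairs: Atom ⇒* {Factor}; Expr ⇒* {Atom, Factor}.
For every A with A ⇒* B via unit rules, add B's non-unit alternatives to A; then delete every rule of the form X → Y.

Expr -> s s | q s | p Atom | Atom p s; Atom -> s s | q s | p Atom; Factor -> s s | p Atom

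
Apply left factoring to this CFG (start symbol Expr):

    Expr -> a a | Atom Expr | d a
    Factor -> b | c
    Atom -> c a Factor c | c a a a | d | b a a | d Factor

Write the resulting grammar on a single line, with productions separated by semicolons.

Expr -> a a | Atom Expr | d a; Factor -> b | c; Atom -> b a a | c a Atom1 | d Atom2; Atom1 -> Factor c | a a; Atom2 -> epsilon | Factor

Atom has alternatives sharing prefix 'c a': factor to Atom → c a Atom1 with Atom1 → Factor c | a a.
Atom has alternatives sharing prefix 'd': factor to Atom → d Atom2 with Atom2 → ε | Factor.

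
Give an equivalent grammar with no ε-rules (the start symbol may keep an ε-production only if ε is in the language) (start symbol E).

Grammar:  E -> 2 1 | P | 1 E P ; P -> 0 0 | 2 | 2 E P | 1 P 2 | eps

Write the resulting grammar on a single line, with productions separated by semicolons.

The nullable symbols are {E, P}.
ε ∈ L(G) since E is nullable, so keep E → ε.
Add the nullable-subset variants: E → 1 E P gives 1 E P | 1 E | 1 P | 1. P → 2 E P gives 2 E P | 2 E | 2 P. P → 1 P 2 gives 1 P 2 | 1 2.

E -> 2 1 | P | 1 E P | 1 E | 1 P | 1 | ε; P -> 0 0 | 2 | 2 E P | 2 E | 2 P | 1 P 2 | 1 2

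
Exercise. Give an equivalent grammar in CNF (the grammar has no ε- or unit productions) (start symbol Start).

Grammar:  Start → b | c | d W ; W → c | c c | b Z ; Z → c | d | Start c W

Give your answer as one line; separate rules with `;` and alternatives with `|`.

Start → b | c | X1 W; W → c | X2 X2 | X3 Z; Z → c | d | Start Y1; X1 → d; X2 → c; X3 → b; Y1 → X2 W

Introduce a nonterminal for each terminal appearing in a rule of length ≥ 2: X1 → d, X2 → c, X3 → b.
Binarize each right-hand side of length ≥ 3 by chaining fresh nonterminals (Y1, Y2, …): affected rules were Z → Start X2 W.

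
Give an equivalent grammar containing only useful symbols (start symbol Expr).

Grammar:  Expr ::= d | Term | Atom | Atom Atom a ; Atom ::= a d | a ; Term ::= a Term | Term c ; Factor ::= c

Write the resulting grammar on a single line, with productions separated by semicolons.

Expr ::= d | Atom | Atom Atom a; Atom ::= a d | a

Generating nonterminals: {Atom, Expr, Factor}.
Reachable from Expr after that: {Atom, Expr}.
Removed useless symbols: {Factor, Term} and every production mentioning them.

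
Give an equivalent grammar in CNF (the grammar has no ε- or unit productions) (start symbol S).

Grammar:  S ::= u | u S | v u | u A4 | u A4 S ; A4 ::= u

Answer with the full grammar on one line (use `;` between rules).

Introduce a nonterminal for each terminal appearing in a rule of length ≥ 2: X1 → u, X2 → v.
Binarize each right-hand side of length ≥ 3 by chaining fresh nonterminals (Y1, Y2, …): affected rules were S → X1 A4 S.

S ::= u | X1 S | X2 X1 | X1 A4 | X1 Y1; A4 ::= u; X1 ::= u; X2 ::= v; Y1 ::= A4 S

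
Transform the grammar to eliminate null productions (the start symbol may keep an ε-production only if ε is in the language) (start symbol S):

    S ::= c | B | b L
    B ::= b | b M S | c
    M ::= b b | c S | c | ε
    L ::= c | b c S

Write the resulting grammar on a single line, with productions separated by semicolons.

S ::= c | B | b L; B ::= b | b M S | b S | c; M ::= b b | c S | c; L ::= c | b c S

The nullable symbols are {M}.
ε ∉ L(G), so no ε-production is kept.
Expand every rule over subsets of its nullable positions: B → b M S gives b M S | b S.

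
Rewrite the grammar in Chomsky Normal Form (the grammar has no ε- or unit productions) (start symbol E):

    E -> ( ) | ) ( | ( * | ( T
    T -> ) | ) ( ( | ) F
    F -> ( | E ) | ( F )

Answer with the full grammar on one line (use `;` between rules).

E -> X1 X2 | X2 X1 | X1 X3 | X1 T; T -> ) | X2 Y1 | X2 F; F -> ( | E X2 | X1 Y2; X1 -> (; X2 -> ); X3 -> *; Y1 -> X1 X1; Y2 -> F X2

Introduce a nonterminal for each terminal appearing in a rule of length ≥ 2: X1 → (, X2 → ), X3 → *.
Binarize each right-hand side of length ≥ 3 by chaining fresh nonterminals (Y1, Y2, …): affected rules were T → X2 X1 X1; F → X1 F X2.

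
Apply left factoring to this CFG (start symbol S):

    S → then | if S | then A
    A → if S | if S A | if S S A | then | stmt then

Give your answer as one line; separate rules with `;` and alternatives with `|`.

S → if S | then S'; A → then | stmt then | if S A'; S' → ε | A; A' → ε | A | S A

S has alternatives sharing prefix 'then': factor to S → then S' with S' → ε | A.
A has alternatives sharing prefix 'if S': factor to A → if S A' with A' → ε | A | S A.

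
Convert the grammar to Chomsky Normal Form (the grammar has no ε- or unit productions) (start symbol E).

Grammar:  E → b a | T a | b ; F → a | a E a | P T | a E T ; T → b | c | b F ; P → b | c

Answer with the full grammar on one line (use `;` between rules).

Introduce a nonterminal for each terminal appearing in a rule of length ≥ 2: X1 → b, X2 → a.
Binarize each right-hand side of length ≥ 3 by chaining fresh nonterminals (Y1, Y2, …): affected rules were F → X2 E X2; F → X2 E T.

E → X1 X2 | T X2 | b; F → a | X2 Y1 | P T | X2 Y2; T → b | c | X1 F; P → b | c; X1 → b; X2 → a; Y1 → E X2; Y2 → E T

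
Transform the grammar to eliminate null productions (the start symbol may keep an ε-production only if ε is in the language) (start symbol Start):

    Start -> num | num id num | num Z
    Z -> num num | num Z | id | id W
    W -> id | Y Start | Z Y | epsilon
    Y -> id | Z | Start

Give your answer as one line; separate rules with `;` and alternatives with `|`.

Nullable set = {W}.
ε ∉ L(G), so no ε-production is kept.

Start -> num | num id num | num Z; Z -> num num | num Z | id | id W; W -> id | Y Start | Z Y; Y -> id | Z | Start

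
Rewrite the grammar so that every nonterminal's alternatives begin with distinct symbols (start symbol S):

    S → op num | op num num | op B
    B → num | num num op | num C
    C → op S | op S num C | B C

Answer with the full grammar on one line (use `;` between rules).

S → op S'; B → num B'; C → B C | op S C'; S' → B | num S''; B' → ε | num op | C; C' → ε | num C; S'' → ε | num

S has alternatives sharing prefix 'op': factor to S → op S' with S' → num | num num | B.
B has alternatives sharing prefix 'num': factor to B → num B' with B' → ε | num op | C.
C has alternatives sharing prefix 'op S': factor to C → op S C' with C' → ε | num C.
S' has alternatives sharing prefix 'num': factor to S' → num S'' with S'' → ε | num.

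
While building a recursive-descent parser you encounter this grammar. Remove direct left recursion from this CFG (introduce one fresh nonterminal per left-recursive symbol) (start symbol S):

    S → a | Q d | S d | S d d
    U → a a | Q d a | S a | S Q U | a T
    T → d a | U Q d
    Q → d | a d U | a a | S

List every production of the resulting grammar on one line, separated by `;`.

S → a S' | Q d S'; U → a a | Q d a | S a | S Q U | a T; T → d a | U Q d; Q → d | a d U | a a | S; S' → d S' | d d S' | ε

S is directly left-recursive.
For S: α = {d, d d}, β = {a, Q d}. Rewrite as S → β S' and S' → α S' | ε.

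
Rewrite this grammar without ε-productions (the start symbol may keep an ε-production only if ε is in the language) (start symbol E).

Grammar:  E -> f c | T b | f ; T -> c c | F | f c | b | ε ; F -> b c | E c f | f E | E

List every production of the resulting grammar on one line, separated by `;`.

The nullable symbols are {T}.
ε ∉ L(G), so no ε-production is kept.
Expand every rule over subsets of its nullable positions: E → T b gives T b | b.

E -> f c | T b | b | f; T -> c c | F | f c | b; F -> b c | E c f | f E | E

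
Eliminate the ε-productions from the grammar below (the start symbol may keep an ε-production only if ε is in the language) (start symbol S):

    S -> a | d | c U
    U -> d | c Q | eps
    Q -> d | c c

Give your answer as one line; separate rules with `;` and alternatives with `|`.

S -> a | d | c U | c; U -> d | c Q; Q -> d | c c

Nullable set = {U}.
ε ∉ L(G), so no ε-production is kept.
Expand every rule over subsets of its nullable positions: S → c U gives c U | c.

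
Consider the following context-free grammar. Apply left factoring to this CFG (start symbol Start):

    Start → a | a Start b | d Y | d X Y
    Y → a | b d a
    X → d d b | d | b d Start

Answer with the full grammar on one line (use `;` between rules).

Start → a Start1 | d Start2; Y → a | b d a; X → b d Start | d X1; Start1 → epsilon | Start b; Start2 → Y | X Y; X1 → d b | epsilon

Start has alternatives sharing prefix 'a': factor to Start → a Start1 with Start1 → ε | Start b.
Start has alternatives sharing prefix 'd': factor to Start → d Start2 with Start2 → Y | X Y.
X has alternatives sharing prefix 'd': factor to X → d X1 with X1 → d b | ε.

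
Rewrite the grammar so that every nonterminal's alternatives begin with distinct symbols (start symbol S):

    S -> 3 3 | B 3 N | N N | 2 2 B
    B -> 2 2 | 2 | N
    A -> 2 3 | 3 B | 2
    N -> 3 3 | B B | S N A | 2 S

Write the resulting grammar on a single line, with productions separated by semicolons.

S -> 3 3 | B 3 N | N N | 2 2 B; B -> N | 2 B'; A -> 3 B | 2 A'; N -> 3 3 | B B | S N A | 2 S; B' -> 2 | ε; A' -> 3 | ε

B has alternatives sharing prefix '2': factor to B → 2 B' with B' → 2 | ε.
A has alternatives sharing prefix '2': factor to A → 2 A' with A' → 3 | ε.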